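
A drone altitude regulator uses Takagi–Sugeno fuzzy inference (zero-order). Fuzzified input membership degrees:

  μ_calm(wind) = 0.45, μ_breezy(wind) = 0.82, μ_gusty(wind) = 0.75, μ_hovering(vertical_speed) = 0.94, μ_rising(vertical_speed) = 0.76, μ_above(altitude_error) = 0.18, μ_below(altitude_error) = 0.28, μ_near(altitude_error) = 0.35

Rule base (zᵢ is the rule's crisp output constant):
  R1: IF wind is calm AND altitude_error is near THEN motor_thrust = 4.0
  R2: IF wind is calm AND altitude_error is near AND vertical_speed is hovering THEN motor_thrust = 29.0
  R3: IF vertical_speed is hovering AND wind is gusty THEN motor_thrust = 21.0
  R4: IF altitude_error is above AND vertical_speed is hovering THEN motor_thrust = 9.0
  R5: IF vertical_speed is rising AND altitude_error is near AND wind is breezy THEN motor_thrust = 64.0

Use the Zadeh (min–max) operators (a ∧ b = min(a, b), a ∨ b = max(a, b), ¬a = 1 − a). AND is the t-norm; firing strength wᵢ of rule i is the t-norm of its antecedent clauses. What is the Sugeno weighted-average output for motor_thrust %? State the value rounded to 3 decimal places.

R1 (z=4.0): calm=0.45, near=0.35; AND[min(a, b)] → w = 0.35
R2 (z=29.0): calm=0.45, near=0.35, hovering=0.94; AND[min(a, b)] → w = 0.35
R3 (z=21.0): hovering=0.94, gusty=0.75; AND[min(a, b)] → w = 0.75
R4 (z=9.0): above=0.18, hovering=0.94; AND[min(a, b)] → w = 0.18
R5 (z=64.0): rising=0.76, near=0.35, breezy=0.82; AND[min(a, b)] → w = 0.35
Weighted average = (0.35·4.0 + 0.35·29.0 + 0.75·21.0 + 0.18·9.0 + 0.35·64.0) / (0.35 + 0.35 + 0.75 + 0.18 + 0.35)
  = 51.3200 / 1.9800 = 25.919

25.919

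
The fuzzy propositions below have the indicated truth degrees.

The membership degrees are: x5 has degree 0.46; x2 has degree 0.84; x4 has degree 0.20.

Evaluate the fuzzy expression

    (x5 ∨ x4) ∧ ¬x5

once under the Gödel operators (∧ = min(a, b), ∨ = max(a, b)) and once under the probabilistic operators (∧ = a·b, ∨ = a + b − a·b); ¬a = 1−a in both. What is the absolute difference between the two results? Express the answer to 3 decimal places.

Under Gödel:
  x5 ∨ x4 = max(a, b) on (0.46, 0.20) = 0.46
  ¬x5 = 1 − 0.46 = 0.54
  (x5 ∨ x4) ∧ ¬x5 = min(a, b) on (0.46, 0.54) = 0.46
  → value = 0.4600
Under probabilistic:
  x5 ∨ x4 = a + b − a·b on (0.4600, 0.2000) = 0.5680
  ¬x5 = 1 − 0.4600 = 0.5400
  (x5 ∨ x4) ∧ ¬x5 = a·b on (0.5680, 0.5400) = 0.3067
  → value = 0.3067
|0.4600 − 0.3067| = 0.153

0.153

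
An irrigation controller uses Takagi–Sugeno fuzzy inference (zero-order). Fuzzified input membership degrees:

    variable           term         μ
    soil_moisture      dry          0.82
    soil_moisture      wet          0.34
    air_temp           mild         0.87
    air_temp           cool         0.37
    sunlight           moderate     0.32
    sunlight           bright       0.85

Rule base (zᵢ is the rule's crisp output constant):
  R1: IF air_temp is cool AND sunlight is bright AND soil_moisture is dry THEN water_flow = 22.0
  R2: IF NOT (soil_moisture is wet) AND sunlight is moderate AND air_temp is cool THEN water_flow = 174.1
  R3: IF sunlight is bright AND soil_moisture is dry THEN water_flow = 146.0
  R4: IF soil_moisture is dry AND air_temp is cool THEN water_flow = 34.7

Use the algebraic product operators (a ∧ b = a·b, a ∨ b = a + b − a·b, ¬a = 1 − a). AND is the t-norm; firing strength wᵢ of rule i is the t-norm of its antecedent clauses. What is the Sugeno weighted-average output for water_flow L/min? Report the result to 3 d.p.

98.447

R1 (z=22.0): cool=0.37, bright=0.85, dry=0.82; AND[a·b] → w = 0.2579
R2 (z=174.1): ¬wet=1−0.34=0.66, moderate=0.32, cool=0.37; AND[a·b] → w = 0.0781
R3 (z=146.0): bright=0.85, dry=0.82; AND[a·b] → w = 0.6970
R4 (z=34.7): dry=0.82, cool=0.37; AND[a·b] → w = 0.3034
Weighted average = (0.2579·22.0 + 0.0781·174.1 + 0.6970·146.0 + 0.3034·34.7) / (0.2579 + 0.0781 + 0.6970 + 0.3034)
  = 131.5684 / 1.3364 = 98.447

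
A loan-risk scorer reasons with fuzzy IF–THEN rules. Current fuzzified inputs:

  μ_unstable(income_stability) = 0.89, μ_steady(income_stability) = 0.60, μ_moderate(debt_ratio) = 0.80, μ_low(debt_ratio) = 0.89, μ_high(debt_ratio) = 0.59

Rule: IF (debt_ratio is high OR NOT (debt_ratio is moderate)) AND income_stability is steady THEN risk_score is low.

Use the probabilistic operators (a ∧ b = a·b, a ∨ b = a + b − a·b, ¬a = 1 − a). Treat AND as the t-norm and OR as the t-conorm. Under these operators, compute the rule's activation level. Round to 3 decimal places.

0.403

firing strength: (high=0.59 OR ¬moderate=1−0.80=0.20) = 0.6720; AND[a·b] with steady=0.60 → w = 0.4032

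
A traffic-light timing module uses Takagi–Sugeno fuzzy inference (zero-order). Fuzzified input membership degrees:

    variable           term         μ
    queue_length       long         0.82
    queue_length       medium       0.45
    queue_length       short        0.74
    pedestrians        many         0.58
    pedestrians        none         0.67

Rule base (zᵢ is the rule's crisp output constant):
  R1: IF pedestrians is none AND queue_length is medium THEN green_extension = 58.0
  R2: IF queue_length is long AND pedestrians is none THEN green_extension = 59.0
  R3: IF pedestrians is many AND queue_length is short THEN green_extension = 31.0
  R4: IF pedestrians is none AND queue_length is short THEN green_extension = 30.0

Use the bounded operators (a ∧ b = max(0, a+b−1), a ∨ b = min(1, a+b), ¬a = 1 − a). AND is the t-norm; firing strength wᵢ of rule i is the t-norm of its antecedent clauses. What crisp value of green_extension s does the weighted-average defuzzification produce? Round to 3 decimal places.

43.351

R1 (z=58.0): none=0.67, medium=0.45; AND[max(0, a+b−1)] → w = 0.12
R2 (z=59.0): long=0.82, none=0.67; AND[max(0, a+b−1)] → w = 0.49
R3 (z=31.0): many=0.58, short=0.74; AND[max(0, a+b−1)] → w = 0.32
R4 (z=30.0): none=0.67, short=0.74; AND[max(0, a+b−1)] → w = 0.41
Weighted average = (0.12·58.0 + 0.49·59.0 + 0.32·31.0 + 0.41·30.0) / (0.12 + 0.49 + 0.32 + 0.41)
  = 58.0900 / 1.3400 = 43.351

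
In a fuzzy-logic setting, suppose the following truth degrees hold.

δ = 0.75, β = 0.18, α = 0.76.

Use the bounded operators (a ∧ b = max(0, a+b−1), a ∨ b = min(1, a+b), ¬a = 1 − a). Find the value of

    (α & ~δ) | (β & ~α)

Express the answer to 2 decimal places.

~δ = 1 − 0.75 = 0.25
α & ~δ = max(0, a+b−1) on (0.76, 0.25) = 0.01
~α = 1 − 0.76 = 0.24
β & ~α = max(0, a+b−1) on (0.18, 0.24) = 0.00
(α & ~δ) | (β & ~α) = min(1, a+b) on (0.01, 0.00) = 0.01

0.01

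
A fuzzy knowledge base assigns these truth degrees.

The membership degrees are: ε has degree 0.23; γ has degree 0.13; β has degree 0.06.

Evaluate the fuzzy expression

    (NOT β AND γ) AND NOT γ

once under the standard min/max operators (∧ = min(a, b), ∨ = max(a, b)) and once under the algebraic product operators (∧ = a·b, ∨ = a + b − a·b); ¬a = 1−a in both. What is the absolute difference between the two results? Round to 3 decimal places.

Under standard min/max:
  NOT β = 1 − 0.06 = 0.94
  NOT β AND γ = min(a, b) on (0.94, 0.13) = 0.13
  NOT γ = 1 − 0.13 = 0.87
  (NOT β AND γ) AND NOT γ = min(a, b) on (0.13, 0.87) = 0.13
  → value = 0.1300
Under algebraic product:
  NOT β = 1 − 0.0600 = 0.9400
  NOT β AND γ = a·b on (0.9400, 0.1300) = 0.1222
  NOT γ = 1 − 0.1300 = 0.8700
  (NOT β AND γ) AND NOT γ = a·b on (0.1222, 0.8700) = 0.1063
  → value = 0.1063
|0.1300 − 0.1063| = 0.024

0.024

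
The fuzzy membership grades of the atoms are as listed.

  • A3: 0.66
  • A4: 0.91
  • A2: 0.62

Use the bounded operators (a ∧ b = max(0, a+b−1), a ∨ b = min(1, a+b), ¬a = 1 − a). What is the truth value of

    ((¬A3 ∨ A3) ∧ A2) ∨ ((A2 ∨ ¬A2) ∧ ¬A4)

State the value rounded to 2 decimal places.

¬A3 = 1 − 0.66 = 0.34
¬A3 ∨ A3 = min(1, a+b) on (0.34, 0.66) = 1.00
(¬A3 ∨ A3) ∧ A2 = max(0, a+b−1) on (1.00, 0.62) = 0.62
¬A2 = 1 − 0.62 = 0.38
A2 ∨ ¬A2 = min(1, a+b) on (0.62, 0.38) = 1.00
¬A4 = 1 − 0.91 = 0.09
(A2 ∨ ¬A2) ∧ ¬A4 = max(0, a+b−1) on (1.00, 0.09) = 0.09
((¬A3 ∨ A3) ∧ A2) ∨ ((A2 ∨ ¬A2) ∧ ¬A4) = min(1, a+b) on (0.62, 0.09) = 0.71

0.71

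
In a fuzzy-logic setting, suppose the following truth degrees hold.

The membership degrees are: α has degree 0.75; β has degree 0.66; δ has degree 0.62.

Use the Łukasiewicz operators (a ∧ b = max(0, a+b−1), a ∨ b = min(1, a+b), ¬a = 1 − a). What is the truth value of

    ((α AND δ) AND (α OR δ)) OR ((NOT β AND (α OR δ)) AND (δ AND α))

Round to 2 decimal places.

α AND δ = max(0, a+b−1) on (0.75, 0.62) = 0.37
α OR δ = min(1, a+b) on (0.75, 0.62) = 1.00
(α AND δ) AND (α OR δ) = max(0, a+b−1) on (0.37, 1.00) = 0.37
NOT β = 1 − 0.66 = 0.34
α OR δ = min(1, a+b) on (0.75, 0.62) = 1.00
NOT β AND (α OR δ) = max(0, a+b−1) on (0.34, 1.00) = 0.34
δ AND α = max(0, a+b−1) on (0.62, 0.75) = 0.37
(NOT β AND (α OR δ)) AND (δ AND α) = max(0, a+b−1) on (0.34, 0.37) = 0.00
((α AND δ) AND (α OR δ)) OR ((NOT β AND (α OR δ)) AND (δ AND α)) = min(1, a+b) on (0.37, 0.00) = 0.37

0.37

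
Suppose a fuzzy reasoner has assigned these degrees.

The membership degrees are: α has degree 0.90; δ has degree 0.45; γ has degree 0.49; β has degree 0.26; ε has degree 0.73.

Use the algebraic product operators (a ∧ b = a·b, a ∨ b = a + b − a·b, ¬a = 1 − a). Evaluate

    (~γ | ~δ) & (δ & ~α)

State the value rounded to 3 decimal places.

~γ = 1 − 0.4900 = 0.5100
~δ = 1 − 0.4500 = 0.5500
~γ | ~δ = a + b − a·b on (0.5100, 0.5500) = 0.7795
~α = 1 − 0.9000 = 0.1000
δ & ~α = a·b on (0.4500, 0.1000) = 0.0450
(~γ | ~δ) & (δ & ~α) = a·b on (0.7795, 0.0450) = 0.0351

0.035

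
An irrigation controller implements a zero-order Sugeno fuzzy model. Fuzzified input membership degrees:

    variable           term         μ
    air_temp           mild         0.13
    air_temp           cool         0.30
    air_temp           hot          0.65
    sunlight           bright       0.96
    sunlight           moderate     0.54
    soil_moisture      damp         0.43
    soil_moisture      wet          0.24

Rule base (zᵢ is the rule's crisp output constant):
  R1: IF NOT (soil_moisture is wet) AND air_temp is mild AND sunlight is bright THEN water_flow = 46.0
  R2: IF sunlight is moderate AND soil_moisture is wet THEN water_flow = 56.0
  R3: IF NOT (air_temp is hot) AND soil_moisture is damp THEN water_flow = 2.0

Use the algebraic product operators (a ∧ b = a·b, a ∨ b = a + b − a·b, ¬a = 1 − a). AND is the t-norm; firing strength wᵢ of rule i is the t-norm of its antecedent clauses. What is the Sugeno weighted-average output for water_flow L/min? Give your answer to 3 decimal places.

R1 (z=46.0): ¬wet=1−0.24=0.76, mild=0.13, bright=0.96; AND[a·b] → w = 0.0948
R2 (z=56.0): moderate=0.54, wet=0.24; AND[a·b] → w = 0.1296
R3 (z=2.0): ¬hot=1−0.65=0.35, damp=0.43; AND[a·b] → w = 0.1505
Weighted average = (0.0948·46.0 + 0.1296·56.0 + 0.1505·2.0) / (0.0948 + 0.1296 + 0.1505)
  = 11.9216 / 0.3749 = 31.795

31.795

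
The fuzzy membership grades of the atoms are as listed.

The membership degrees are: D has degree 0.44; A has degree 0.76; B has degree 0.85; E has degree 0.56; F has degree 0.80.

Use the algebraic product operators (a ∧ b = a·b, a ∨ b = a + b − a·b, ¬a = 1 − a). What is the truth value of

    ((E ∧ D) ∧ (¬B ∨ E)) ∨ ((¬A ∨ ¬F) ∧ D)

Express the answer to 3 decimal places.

E ∧ D = a·b on (0.5600, 0.4400) = 0.2464
¬B = 1 − 0.8500 = 0.1500
¬B ∨ E = a + b − a·b on (0.1500, 0.5600) = 0.6260
(E ∧ D) ∧ (¬B ∨ E) = a·b on (0.2464, 0.6260) = 0.1542
¬A = 1 − 0.7600 = 0.2400
¬F = 1 − 0.8000 = 0.2000
¬A ∨ ¬F = a + b − a·b on (0.2400, 0.2000) = 0.3920
(¬A ∨ ¬F) ∧ D = a·b on (0.3920, 0.4400) = 0.1725
((E ∧ D) ∧ (¬B ∨ E)) ∨ ((¬A ∨ ¬F) ∧ D) = a + b − a·b on (0.1542, 0.1725) = 0.3001

0.300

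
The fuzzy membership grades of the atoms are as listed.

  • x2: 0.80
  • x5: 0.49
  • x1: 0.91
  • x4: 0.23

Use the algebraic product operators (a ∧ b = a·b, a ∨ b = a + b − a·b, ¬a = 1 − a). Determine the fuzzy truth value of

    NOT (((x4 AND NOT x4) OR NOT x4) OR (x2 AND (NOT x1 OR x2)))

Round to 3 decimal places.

0.065

NOT x4 = 1 − 0.2300 = 0.7700
x4 AND NOT x4 = a·b on (0.2300, 0.7700) = 0.1771
NOT x4 = 1 − 0.2300 = 0.7700
(x4 AND NOT x4) OR NOT x4 = a + b − a·b on (0.1771, 0.7700) = 0.8107
NOT x1 = 1 − 0.9100 = 0.0900
NOT x1 OR x2 = a + b − a·b on (0.0900, 0.8000) = 0.8180
x2 AND (NOT x1 OR x2) = a·b on (0.8000, 0.8180) = 0.6544
((x4 AND NOT x4) OR NOT x4) OR (x2 AND (NOT x1 OR x2)) = a + b − a·b on (0.8107, 0.6544) = 0.9346
NOT (((x4 AND NOT x4) OR NOT x4) OR (x2 AND (NOT x1 OR x2))) = 1 − 0.9346 = 0.0654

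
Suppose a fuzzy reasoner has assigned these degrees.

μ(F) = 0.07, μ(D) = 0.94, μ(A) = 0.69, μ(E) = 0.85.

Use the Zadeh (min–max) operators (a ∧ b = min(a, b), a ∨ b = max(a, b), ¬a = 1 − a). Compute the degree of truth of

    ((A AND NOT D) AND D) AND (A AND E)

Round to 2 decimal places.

0.06

NOT D = 1 − 0.94 = 0.06
A AND NOT D = min(a, b) on (0.69, 0.06) = 0.06
(A AND NOT D) AND D = min(a, b) on (0.06, 0.94) = 0.06
A AND E = min(a, b) on (0.69, 0.85) = 0.69
((A AND NOT D) AND D) AND (A AND E) = min(a, b) on (0.06, 0.69) = 0.06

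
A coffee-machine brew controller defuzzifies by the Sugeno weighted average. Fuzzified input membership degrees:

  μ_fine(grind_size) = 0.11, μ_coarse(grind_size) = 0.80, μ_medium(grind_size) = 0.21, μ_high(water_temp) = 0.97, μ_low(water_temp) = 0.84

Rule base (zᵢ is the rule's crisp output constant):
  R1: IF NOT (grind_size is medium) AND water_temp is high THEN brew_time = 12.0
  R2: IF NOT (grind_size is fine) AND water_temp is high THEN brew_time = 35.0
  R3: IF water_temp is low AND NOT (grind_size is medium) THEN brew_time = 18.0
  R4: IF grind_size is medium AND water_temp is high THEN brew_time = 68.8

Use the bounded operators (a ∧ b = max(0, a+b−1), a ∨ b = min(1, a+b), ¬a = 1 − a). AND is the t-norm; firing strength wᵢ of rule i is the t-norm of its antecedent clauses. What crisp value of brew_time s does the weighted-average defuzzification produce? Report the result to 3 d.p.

25.903

R1 (z=12.0): ¬medium=1−0.21=0.79, high=0.97; AND[max(0, a+b−1)] → w = 0.76
R2 (z=35.0): ¬fine=1−0.11=0.89, high=0.97; AND[max(0, a+b−1)] → w = 0.86
R3 (z=18.0): low=0.84, ¬medium=1−0.21=0.79; AND[max(0, a+b−1)] → w = 0.63
R4 (z=68.8): medium=0.21, high=0.97; AND[max(0, a+b−1)] → w = 0.18
Weighted average = (0.76·12.0 + 0.86·35.0 + 0.63·18.0 + 0.18·68.8) / (0.76 + 0.86 + 0.63 + 0.18)
  = 62.9440 / 2.4300 = 25.903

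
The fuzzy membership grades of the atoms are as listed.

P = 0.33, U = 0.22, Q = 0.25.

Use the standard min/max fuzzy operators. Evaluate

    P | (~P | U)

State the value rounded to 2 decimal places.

~P = 1 − 0.33 = 0.67
~P | U = max(a, b) on (0.67, 0.22) = 0.67
P | (~P | U) = max(a, b) on (0.33, 0.67) = 0.67

0.67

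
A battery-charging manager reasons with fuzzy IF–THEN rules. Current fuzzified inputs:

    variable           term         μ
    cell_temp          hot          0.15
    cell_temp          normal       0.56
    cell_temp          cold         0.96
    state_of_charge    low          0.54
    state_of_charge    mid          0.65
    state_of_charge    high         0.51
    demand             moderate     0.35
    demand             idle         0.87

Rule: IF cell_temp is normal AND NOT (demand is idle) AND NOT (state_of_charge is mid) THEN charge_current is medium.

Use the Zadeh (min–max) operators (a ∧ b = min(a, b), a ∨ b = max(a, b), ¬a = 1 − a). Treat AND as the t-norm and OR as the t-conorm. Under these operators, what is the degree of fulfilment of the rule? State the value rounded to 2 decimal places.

firing strength: normal=0.56, ¬idle=1−0.87=0.13, ¬mid=1−0.65=0.35; AND[min(a, b)] → w = 0.13

0.13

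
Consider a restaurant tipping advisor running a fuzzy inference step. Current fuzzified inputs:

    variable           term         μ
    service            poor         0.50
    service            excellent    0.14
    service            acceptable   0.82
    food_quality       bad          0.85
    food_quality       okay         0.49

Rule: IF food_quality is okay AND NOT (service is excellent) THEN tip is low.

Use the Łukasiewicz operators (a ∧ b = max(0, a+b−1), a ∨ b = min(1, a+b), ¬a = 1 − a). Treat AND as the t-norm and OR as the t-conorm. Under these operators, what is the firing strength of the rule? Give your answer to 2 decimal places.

0.35

firing strength: okay=0.49, ¬excellent=1−0.14=0.86; AND[max(0, a+b−1)] → w = 0.35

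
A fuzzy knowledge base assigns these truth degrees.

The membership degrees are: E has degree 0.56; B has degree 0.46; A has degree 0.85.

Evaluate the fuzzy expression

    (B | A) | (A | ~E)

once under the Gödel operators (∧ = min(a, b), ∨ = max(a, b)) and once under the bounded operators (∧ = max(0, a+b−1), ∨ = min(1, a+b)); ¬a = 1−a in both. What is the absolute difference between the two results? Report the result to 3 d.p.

0.150

Under Gödel:
  B | A = max(a, b) on (0.46, 0.85) = 0.85
  ~E = 1 − 0.56 = 0.44
  A | ~E = max(a, b) on (0.85, 0.44) = 0.85
  (B | A) | (A | ~E) = max(a, b) on (0.85, 0.85) = 0.85
  → value = 0.8500
Under bounded:
  B | A = min(1, a+b) on (0.46, 0.85) = 1.00
  ~E = 1 − 0.56 = 0.44
  A | ~E = min(1, a+b) on (0.85, 0.44) = 1.00
  (B | A) | (A | ~E) = min(1, a+b) on (1.00, 1.00) = 1.00
  → value = 1.0000
|0.8500 − 1.0000| = 0.150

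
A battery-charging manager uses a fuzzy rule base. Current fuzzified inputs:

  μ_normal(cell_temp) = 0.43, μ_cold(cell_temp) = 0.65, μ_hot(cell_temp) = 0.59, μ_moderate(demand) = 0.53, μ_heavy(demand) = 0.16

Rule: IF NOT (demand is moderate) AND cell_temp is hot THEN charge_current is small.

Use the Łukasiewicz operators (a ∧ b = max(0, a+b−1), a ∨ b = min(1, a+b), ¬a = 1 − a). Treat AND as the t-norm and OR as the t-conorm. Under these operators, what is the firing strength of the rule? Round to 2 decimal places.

firing strength: ¬moderate=1−0.53=0.47, hot=0.59; AND[max(0, a+b−1)] → w = 0.06

0.06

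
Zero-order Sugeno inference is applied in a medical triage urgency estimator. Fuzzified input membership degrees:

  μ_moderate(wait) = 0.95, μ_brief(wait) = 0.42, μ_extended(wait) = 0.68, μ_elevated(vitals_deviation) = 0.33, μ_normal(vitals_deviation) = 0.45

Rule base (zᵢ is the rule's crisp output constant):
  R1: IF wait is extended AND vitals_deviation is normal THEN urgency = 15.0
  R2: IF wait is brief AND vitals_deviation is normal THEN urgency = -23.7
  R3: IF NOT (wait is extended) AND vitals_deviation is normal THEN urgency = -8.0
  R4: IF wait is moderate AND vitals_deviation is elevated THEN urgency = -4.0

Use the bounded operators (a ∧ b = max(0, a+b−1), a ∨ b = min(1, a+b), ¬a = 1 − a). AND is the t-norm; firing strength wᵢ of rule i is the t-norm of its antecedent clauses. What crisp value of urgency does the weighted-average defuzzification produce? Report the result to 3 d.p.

2.024

R1 (z=15.0): extended=0.68, normal=0.45; AND[max(0, a+b−1)] → w = 0.13
R2 (z=-23.7): brief=0.42, normal=0.45; AND[max(0, a+b−1)] → w = 0.00
R3 (z=-8.0): ¬extended=1−0.68=0.32, normal=0.45; AND[max(0, a+b−1)] → w = 0.00
R4 (z=-4.0): moderate=0.95, elevated=0.33; AND[max(0, a+b−1)] → w = 0.28
Weighted average = (0.13·15.0 + 0.00·-23.7 + 0.00·-8.0 + 0.28·-4.0) / (0.13 + 0.00 + 0.00 + 0.28)
  = 0.8300 / 0.4100 = 2.024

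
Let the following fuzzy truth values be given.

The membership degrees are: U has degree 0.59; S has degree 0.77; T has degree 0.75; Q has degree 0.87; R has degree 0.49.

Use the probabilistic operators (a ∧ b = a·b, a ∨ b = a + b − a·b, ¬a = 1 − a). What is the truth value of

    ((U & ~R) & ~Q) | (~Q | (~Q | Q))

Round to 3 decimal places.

0.905

~R = 1 − 0.4900 = 0.5100
U & ~R = a·b on (0.5900, 0.5100) = 0.3009
~Q = 1 − 0.8700 = 0.1300
(U & ~R) & ~Q = a·b on (0.3009, 0.1300) = 0.0391
~Q = 1 − 0.8700 = 0.1300
~Q = 1 − 0.8700 = 0.1300
~Q | Q = a + b − a·b on (0.1300, 0.8700) = 0.8869
~Q | (~Q | Q) = a + b − a·b on (0.1300, 0.8869) = 0.9016
((U & ~R) & ~Q) | (~Q | (~Q | Q)) = a + b − a·b on (0.0391, 0.9016) = 0.9055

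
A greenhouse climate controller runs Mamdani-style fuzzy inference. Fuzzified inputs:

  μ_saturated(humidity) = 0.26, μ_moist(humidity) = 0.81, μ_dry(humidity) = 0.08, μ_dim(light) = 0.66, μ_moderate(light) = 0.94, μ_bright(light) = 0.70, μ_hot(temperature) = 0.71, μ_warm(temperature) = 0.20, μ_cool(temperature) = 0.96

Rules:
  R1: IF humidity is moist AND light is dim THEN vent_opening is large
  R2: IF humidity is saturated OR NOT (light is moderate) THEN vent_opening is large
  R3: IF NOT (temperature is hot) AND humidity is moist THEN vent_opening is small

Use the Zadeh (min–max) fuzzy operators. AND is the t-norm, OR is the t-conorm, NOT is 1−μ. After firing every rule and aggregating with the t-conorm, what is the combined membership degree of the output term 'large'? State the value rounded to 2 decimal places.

R1: moist=0.81, dim=0.66; AND[min(a, b)] → w = 0.66
R2: saturated=0.26, ¬moderate=1−0.94=0.06; OR[max(a, b)] → w = 0.26
R3: ¬hot=1−0.71=0.29, moist=0.81; AND[min(a, b)] → w = 0.29
Rules with consequent 'large': {R1, R2} → strengths 0.66, 0.26
Aggregate via t-conorm [max(a, b)]: 0.66

0.66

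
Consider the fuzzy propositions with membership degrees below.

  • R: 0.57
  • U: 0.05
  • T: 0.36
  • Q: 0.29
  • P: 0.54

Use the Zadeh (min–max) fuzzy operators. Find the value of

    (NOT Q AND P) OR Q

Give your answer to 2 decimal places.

NOT Q = 1 − 0.29 = 0.71
NOT Q AND P = min(a, b) on (0.71, 0.54) = 0.54
(NOT Q AND P) OR Q = max(a, b) on (0.54, 0.29) = 0.54

0.54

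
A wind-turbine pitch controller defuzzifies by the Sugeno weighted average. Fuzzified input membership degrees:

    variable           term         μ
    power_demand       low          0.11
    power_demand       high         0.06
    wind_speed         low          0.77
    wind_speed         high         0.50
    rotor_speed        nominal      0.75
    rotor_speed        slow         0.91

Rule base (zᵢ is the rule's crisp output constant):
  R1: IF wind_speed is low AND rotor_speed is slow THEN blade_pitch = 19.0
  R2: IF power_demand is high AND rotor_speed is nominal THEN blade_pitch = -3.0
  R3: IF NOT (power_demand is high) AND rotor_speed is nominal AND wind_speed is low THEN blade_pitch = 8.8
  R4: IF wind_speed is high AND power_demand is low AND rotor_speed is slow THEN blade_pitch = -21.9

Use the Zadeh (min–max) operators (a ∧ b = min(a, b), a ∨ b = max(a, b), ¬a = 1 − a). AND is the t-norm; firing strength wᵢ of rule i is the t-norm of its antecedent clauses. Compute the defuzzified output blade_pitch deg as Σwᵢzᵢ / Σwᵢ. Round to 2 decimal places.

R1 (z=19.0): low=0.77, slow=0.91; AND[min(a, b)] → w = 0.77
R2 (z=-3.0): high=0.06, nominal=0.75; AND[min(a, b)] → w = 0.06
R3 (z=8.8): ¬high=1−0.06=0.94, nominal=0.75, low=0.77; AND[min(a, b)] → w = 0.75
R4 (z=-21.9): high=0.50, low=0.11, slow=0.91; AND[min(a, b)] → w = 0.11
Weighted average = (0.77·19.0 + 0.06·-3.0 + 0.75·8.8 + 0.11·-21.9) / (0.77 + 0.06 + 0.75 + 0.11)
  = 18.6410 / 1.6900 = 11.03

11.03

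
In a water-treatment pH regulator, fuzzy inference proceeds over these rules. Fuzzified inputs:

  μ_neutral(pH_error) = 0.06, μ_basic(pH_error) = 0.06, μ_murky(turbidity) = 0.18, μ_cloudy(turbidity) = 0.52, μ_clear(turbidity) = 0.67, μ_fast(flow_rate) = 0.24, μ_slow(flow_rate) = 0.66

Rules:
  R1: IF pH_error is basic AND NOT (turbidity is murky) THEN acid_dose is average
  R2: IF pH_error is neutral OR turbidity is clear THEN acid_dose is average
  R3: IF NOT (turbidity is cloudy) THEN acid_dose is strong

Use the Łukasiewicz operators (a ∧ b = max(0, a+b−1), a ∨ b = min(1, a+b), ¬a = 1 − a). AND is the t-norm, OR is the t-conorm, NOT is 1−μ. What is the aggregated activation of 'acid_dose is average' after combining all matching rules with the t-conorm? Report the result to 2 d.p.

R1: basic=0.06, ¬murky=1−0.18=0.82; AND[max(0, a+b−1)] → w = 0.00
R2: neutral=0.06, clear=0.67; OR[min(1, a+b)] → w = 0.73
R3: ¬cloudy=1−0.52=0.48 → w = 0.48
Rules with consequent 'average': {R1, R2} → strengths 0.00, 0.73
Aggregate via t-conorm [min(1, a+b)]: 0.73

0.73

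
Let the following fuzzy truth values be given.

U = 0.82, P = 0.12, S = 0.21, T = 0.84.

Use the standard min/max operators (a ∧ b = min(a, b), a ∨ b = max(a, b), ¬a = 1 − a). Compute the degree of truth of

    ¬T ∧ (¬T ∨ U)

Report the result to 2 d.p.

¬T = 1 − 0.84 = 0.16
¬T = 1 − 0.84 = 0.16
¬T ∨ U = max(a, b) on (0.16, 0.82) = 0.82
¬T ∧ (¬T ∨ U) = min(a, b) on (0.16, 0.82) = 0.16

0.16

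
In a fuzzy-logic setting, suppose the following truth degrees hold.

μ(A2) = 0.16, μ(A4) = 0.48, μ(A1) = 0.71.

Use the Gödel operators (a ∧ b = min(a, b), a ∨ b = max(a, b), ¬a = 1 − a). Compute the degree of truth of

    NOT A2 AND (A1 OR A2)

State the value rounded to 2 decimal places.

NOT A2 = 1 − 0.16 = 0.84
A1 OR A2 = max(a, b) on (0.71, 0.16) = 0.71
NOT A2 AND (A1 OR A2) = min(a, b) on (0.84, 0.71) = 0.71

0.71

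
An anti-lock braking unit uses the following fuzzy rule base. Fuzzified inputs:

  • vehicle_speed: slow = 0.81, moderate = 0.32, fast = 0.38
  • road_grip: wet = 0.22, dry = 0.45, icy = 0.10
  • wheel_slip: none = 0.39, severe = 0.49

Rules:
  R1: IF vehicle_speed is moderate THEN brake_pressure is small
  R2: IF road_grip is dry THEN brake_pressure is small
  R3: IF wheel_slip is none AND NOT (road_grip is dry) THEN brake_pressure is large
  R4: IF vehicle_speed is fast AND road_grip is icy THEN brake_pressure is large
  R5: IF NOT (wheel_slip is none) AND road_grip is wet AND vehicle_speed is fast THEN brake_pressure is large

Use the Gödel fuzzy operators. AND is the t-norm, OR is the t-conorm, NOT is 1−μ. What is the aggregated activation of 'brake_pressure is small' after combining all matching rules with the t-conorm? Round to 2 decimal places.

0.45

R1: moderate=0.32 → w = 0.32
R2: dry=0.45 → w = 0.45
R3: none=0.39, ¬dry=1−0.45=0.55; AND[min(a, b)] → w = 0.39
R4: fast=0.38, icy=0.10; AND[min(a, b)] → w = 0.10
R5: ¬none=1−0.39=0.61, wet=0.22, fast=0.38; AND[min(a, b)] → w = 0.22
Rules with consequent 'small': {R1, R2} → strengths 0.32, 0.45
Aggregate via t-conorm [max(a, b)]: 0.45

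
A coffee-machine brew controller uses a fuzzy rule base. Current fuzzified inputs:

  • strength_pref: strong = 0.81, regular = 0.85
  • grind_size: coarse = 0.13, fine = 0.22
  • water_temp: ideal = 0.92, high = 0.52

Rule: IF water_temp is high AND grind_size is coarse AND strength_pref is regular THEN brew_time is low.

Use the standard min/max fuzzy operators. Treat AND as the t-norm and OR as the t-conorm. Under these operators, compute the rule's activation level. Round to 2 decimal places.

0.13

firing strength: high=0.52, coarse=0.13, regular=0.85; AND[min(a, b)] → w = 0.13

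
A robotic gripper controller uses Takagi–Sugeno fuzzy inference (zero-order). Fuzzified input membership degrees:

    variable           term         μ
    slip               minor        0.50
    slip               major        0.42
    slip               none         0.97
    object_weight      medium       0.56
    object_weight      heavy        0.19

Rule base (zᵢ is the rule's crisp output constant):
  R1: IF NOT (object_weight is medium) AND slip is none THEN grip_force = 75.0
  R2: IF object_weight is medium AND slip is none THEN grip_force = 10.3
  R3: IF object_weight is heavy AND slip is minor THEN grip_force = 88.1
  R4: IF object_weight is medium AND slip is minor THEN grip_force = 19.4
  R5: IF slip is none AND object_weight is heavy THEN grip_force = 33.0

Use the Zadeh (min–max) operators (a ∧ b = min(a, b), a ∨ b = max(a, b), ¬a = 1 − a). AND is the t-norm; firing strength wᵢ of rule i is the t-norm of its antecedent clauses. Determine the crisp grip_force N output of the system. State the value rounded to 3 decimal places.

38.020

R1 (z=75.0): ¬medium=1−0.56=0.44, none=0.97; AND[min(a, b)] → w = 0.44
R2 (z=10.3): medium=0.56, none=0.97; AND[min(a, b)] → w = 0.56
R3 (z=88.1): heavy=0.19, minor=0.50; AND[min(a, b)] → w = 0.19
R4 (z=19.4): medium=0.56, minor=0.50; AND[min(a, b)] → w = 0.50
R5 (z=33.0): none=0.97, heavy=0.19; AND[min(a, b)] → w = 0.19
Weighted average = (0.44·75.0 + 0.56·10.3 + 0.19·88.1 + 0.50·19.4 + 0.19·33.0) / (0.44 + 0.56 + 0.19 + 0.50 + 0.19)
  = 71.4770 / 1.8800 = 38.020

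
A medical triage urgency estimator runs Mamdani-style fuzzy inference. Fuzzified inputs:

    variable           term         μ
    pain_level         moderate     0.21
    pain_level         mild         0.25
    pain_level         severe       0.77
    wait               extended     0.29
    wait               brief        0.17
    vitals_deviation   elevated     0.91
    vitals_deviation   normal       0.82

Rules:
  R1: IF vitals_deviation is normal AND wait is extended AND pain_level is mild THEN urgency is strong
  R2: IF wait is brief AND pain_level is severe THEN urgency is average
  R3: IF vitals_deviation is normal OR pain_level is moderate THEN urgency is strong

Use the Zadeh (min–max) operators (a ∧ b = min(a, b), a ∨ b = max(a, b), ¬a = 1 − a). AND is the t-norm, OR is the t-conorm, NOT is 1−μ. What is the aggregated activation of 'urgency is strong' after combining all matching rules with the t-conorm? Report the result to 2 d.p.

R1: normal=0.82, extended=0.29, mild=0.25; AND[min(a, b)] → w = 0.25
R2: brief=0.17, severe=0.77; AND[min(a, b)] → w = 0.17
R3: normal=0.82, moderate=0.21; OR[max(a, b)] → w = 0.82
Rules with consequent 'strong': {R1, R3} → strengths 0.25, 0.82
Aggregate via t-conorm [max(a, b)]: 0.82

0.82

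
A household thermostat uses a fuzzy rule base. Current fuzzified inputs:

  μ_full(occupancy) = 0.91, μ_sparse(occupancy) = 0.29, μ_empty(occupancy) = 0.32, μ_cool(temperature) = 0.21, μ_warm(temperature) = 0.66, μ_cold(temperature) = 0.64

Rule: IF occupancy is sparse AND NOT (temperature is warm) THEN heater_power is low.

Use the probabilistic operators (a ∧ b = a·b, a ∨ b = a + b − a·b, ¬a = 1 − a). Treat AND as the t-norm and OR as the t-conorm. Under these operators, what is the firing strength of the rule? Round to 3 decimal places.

firing strength: sparse=0.29, ¬warm=1−0.66=0.34; AND[a·b] → w = 0.0986

0.099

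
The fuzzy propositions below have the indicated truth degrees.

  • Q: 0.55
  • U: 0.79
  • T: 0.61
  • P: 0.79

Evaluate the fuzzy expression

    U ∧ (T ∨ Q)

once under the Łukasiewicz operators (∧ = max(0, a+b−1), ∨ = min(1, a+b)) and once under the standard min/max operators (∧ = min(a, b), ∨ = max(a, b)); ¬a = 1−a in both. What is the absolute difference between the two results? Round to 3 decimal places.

0.180

Under Łukasiewicz:
  T ∨ Q = min(1, a+b) on (0.61, 0.55) = 1.00
  U ∧ (T ∨ Q) = max(0, a+b−1) on (0.79, 1.00) = 0.79
  → value = 0.7900
Under standard min/max:
  T ∨ Q = max(a, b) on (0.61, 0.55) = 0.61
  U ∧ (T ∨ Q) = min(a, b) on (0.79, 0.61) = 0.61
  → value = 0.6100
|0.7900 − 0.6100| = 0.180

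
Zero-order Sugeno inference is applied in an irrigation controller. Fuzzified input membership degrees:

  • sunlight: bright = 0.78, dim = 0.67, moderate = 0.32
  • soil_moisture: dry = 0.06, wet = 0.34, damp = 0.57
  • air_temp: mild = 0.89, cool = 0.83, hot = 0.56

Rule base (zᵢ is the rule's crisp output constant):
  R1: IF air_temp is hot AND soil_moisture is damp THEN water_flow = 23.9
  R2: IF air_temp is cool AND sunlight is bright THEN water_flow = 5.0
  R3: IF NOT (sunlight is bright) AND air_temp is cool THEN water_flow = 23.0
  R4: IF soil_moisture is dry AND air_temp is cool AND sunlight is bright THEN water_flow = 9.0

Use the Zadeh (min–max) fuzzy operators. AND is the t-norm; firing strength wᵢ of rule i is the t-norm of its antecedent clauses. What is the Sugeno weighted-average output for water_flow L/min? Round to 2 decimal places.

R1 (z=23.9): hot=0.56, damp=0.57; AND[min(a, b)] → w = 0.56
R2 (z=5.0): cool=0.83, bright=0.78; AND[min(a, b)] → w = 0.78
R3 (z=23.0): ¬bright=1−0.78=0.22, cool=0.83; AND[min(a, b)] → w = 0.22
R4 (z=9.0): dry=0.06, cool=0.83, bright=0.78; AND[min(a, b)] → w = 0.06
Weighted average = (0.56·23.9 + 0.78·5.0 + 0.22·23.0 + 0.06·9.0) / (0.56 + 0.78 + 0.22 + 0.06)
  = 22.8840 / 1.6200 = 14.13

14.13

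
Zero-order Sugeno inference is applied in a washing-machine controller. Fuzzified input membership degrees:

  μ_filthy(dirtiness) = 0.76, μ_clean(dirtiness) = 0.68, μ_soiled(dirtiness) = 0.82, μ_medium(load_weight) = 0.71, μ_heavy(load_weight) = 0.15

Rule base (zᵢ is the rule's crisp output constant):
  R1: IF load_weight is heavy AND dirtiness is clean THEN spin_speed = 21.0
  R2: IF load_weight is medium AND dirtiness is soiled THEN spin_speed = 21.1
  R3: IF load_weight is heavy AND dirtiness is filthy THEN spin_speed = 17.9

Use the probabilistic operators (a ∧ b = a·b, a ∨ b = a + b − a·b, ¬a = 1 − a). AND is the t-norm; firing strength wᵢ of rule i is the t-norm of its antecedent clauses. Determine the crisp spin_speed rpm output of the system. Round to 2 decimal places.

R1 (z=21.0): heavy=0.15, clean=0.68; AND[a·b] → w = 0.1020
R2 (z=21.1): medium=0.71, soiled=0.82; AND[a·b] → w = 0.5822
R3 (z=17.9): heavy=0.15, filthy=0.76; AND[a·b] → w = 0.1140
Weighted average = (0.1020·21.0 + 0.5822·21.1 + 0.1140·17.9) / (0.1020 + 0.5822 + 0.1140)
  = 16.4670 / 0.7982 = 20.63

20.63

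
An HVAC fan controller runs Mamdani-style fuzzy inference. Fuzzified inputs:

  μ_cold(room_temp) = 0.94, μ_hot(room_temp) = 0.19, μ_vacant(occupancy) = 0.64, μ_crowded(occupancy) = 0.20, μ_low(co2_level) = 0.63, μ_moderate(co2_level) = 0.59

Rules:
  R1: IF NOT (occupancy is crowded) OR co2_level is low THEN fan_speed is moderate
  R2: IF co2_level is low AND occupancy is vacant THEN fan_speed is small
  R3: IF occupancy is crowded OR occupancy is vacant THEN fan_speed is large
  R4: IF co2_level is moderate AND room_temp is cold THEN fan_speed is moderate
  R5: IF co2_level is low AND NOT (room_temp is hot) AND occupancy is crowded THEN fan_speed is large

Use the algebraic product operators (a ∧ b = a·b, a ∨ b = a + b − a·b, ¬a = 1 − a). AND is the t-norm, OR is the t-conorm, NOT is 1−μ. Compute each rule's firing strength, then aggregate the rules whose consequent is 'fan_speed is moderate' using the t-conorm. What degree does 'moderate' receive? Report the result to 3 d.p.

0.967

R1: ¬crowded=1−0.20=0.80, low=0.63; OR[a + b − a·b] → w = 0.9260
R2: low=0.63, vacant=0.64; AND[a·b] → w = 0.4032
R3: crowded=0.20, vacant=0.64; OR[a + b − a·b] → w = 0.7120
R4: moderate=0.59, cold=0.94; AND[a·b] → w = 0.5546
R5: low=0.63, ¬hot=1−0.19=0.81, crowded=0.20; AND[a·b] → w = 0.1021
Rules with consequent 'moderate': {R1, R4} → strengths 0.9260, 0.5546
Aggregate via t-conorm [a + b − a·b]: 0.9670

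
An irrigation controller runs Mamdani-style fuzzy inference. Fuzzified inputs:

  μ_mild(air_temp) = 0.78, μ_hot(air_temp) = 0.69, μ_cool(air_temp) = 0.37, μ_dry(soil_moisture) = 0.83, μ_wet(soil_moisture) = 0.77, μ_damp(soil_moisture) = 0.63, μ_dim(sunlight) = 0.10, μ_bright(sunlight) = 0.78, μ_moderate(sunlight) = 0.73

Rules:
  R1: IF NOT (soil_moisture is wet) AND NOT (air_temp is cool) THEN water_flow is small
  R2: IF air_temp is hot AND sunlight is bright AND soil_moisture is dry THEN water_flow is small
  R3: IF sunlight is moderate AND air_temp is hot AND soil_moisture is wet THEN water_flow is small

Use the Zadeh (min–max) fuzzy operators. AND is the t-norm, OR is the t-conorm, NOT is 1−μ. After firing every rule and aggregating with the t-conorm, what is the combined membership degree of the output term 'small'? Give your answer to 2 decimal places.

0.69

R1: ¬wet=1−0.77=0.23, ¬cool=1−0.37=0.63; AND[min(a, b)] → w = 0.23
R2: hot=0.69, bright=0.78, dry=0.83; AND[min(a, b)] → w = 0.69
R3: moderate=0.73, hot=0.69, wet=0.77; AND[min(a, b)] → w = 0.69
Rules with consequent 'small': {R1, R2, R3} → strengths 0.23, 0.69, 0.69
Aggregate via t-conorm [max(a, b)]: 0.69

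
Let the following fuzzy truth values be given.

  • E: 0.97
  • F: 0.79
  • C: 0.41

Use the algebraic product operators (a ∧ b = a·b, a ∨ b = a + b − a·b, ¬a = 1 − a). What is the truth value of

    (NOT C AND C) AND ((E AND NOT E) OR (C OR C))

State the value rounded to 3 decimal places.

0.160

NOT C = 1 − 0.4100 = 0.5900
NOT C AND C = a·b on (0.5900, 0.4100) = 0.2419
NOT E = 1 − 0.9700 = 0.0300
E AND NOT E = a·b on (0.9700, 0.0300) = 0.0291
C OR C = a + b − a·b on (0.4100, 0.4100) = 0.6519
(E AND NOT E) OR (C OR C) = a + b − a·b on (0.0291, 0.6519) = 0.6620
(NOT C AND C) AND ((E AND NOT E) OR (C OR C)) = a·b on (0.2419, 0.6620) = 0.1601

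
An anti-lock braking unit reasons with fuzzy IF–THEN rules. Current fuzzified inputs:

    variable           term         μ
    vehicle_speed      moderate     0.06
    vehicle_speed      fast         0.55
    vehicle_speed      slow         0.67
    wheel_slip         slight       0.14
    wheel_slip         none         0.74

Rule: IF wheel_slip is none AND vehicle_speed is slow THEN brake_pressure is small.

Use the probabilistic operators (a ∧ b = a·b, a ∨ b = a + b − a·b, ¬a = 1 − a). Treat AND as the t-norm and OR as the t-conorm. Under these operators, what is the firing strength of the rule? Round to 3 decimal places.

firing strength: none=0.74, slow=0.67; AND[a·b] → w = 0.4958

0.496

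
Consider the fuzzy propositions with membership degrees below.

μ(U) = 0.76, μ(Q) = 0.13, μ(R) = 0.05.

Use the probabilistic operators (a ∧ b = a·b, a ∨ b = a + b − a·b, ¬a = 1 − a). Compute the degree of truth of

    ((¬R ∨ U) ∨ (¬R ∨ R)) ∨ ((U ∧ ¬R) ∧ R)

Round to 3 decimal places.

0.999

¬R = 1 − 0.0500 = 0.9500
¬R ∨ U = a + b − a·b on (0.9500, 0.7600) = 0.9880
¬R = 1 − 0.0500 = 0.9500
¬R ∨ R = a + b − a·b on (0.9500, 0.0500) = 0.9525
(¬R ∨ U) ∨ (¬R ∨ R) = a + b − a·b on (0.9880, 0.9525) = 0.9994
¬R = 1 − 0.0500 = 0.9500
U ∧ ¬R = a·b on (0.7600, 0.9500) = 0.7220
(U ∧ ¬R) ∧ R = a·b on (0.7220, 0.0500) = 0.0361
((¬R ∨ U) ∨ (¬R ∨ R)) ∨ ((U ∧ ¬R) ∧ R) = a + b − a·b on (0.9994, 0.0361) = 0.9995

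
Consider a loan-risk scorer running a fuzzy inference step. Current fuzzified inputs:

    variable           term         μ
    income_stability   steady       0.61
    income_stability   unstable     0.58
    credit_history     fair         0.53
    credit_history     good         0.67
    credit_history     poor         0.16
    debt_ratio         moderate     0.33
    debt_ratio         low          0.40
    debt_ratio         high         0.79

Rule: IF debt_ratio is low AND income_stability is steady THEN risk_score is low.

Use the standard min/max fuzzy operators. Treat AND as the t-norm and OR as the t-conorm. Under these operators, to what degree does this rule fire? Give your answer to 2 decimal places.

firing strength: low=0.40, steady=0.61; AND[min(a, b)] → w = 0.40

0.40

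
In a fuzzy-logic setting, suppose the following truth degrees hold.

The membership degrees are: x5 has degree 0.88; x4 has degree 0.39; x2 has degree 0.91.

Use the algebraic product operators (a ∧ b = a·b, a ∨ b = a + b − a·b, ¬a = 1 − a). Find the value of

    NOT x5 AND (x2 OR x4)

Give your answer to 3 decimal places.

NOT x5 = 1 − 0.8800 = 0.1200
x2 OR x4 = a + b − a·b on (0.9100, 0.3900) = 0.9451
NOT x5 AND (x2 OR x4) = a·b on (0.1200, 0.9451) = 0.1134

0.113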